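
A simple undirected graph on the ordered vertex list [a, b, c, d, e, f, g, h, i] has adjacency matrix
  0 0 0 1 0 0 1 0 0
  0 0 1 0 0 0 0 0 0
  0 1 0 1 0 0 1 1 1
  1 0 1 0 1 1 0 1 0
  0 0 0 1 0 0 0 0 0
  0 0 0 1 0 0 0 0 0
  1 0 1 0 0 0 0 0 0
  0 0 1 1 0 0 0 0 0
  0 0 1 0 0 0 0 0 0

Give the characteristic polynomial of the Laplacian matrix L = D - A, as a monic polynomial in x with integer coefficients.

Reading degrees in the order [a, b, c, d, e, f, g, h, i] gives [2, 1, 5, 5, 1, 1, 2, 2, 1]; set D = diag(2, 1, 5, 5, 1, 1, 2, 2, 1) and form L = D - A. L has integer entries, so p(x) = det(xI - L) has integer coefficients. Expanding the determinant yields x^9 - 20x^8 + 157x^7 - 630x^6 + 1426x^5 - 1888x^4 + 1445x^3 - 590x^2 + 99x. The constant term is 0 because L is singular (the all-ones vector lies in its kernel). There is one zero in the spectrum, matching the 1 component.

x^9 - 20x^8 + 157x^7 - 630x^6 + 1426x^5 - 1888x^4 + 1445x^3 - 590x^2 + 99x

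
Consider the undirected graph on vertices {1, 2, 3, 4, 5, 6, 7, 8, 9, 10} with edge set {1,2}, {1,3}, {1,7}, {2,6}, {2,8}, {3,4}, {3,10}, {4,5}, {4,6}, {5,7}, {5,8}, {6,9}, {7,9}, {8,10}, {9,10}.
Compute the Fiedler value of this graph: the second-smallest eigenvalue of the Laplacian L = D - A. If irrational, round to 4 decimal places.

2

Each diagonal entry of L is the vertex degree and each off-diagonal entry is -1 where an edge is present, 0 otherwise; in the order [1, 2, 3, 4, 5, 6, 7, 8, 9, 10] the diagonal is [3, 3, 3, 3, 3, 3, 3, 3, 3, 3]. The sorted Laplacian eigenvalues are [0, 2, 2, 2, 2, 2, 5, 5, 5, 5]; the algebraic connectivity is the second entry, 2.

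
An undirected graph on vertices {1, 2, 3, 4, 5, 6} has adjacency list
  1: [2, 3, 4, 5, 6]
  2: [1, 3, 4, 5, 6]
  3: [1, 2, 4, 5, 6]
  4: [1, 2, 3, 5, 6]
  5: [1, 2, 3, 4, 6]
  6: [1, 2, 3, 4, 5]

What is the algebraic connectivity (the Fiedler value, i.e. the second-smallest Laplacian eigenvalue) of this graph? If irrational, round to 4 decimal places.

6

Reading degrees in the order [1, 2, 3, 4, 5, 6] gives [5, 5, 5, 5, 5, 5]; set D = diag(5, 5, 5, 5, 5, 5) and form L = D - A. Computing the eigenvalues of L and sorting gives [0, 6, 6, 6, 6, 6]. The Fiedler value lambda_2 = 6 is strictly positive, so the graph is connected. The eigenvalues sum to 30, which equals trace(L) = 2|E|.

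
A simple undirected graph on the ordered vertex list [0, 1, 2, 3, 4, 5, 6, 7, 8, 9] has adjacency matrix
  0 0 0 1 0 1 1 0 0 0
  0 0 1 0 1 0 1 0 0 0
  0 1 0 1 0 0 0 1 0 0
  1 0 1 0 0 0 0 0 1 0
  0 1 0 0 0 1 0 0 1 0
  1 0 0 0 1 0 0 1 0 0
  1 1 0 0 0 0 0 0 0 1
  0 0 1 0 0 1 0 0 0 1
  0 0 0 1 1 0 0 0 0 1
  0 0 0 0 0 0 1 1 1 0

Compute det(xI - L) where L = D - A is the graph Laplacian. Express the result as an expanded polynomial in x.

Each diagonal entry of L is the vertex degree and each off-diagonal entry is -1 where an edge is present, 0 otherwise; in the order [0, 1, 2, 3, 4, 5, 6, 7, 8, 9] the diagonal is [3, 3, 3, 3, 3, 3, 3, 3, 3, 3]. Computing det(xI - L) by cofactor expansion (or equivalently via sum-over-permutations) gives x^10 - 30x^9 + 390x^8 - 2880x^7 + 13305x^6 - 39882x^5 + 77640x^4 - 94800x^3 + 66000x^2 - 20000x. Since p(0) = det(-L) = 0, x divides p(x). The largest eigenvalue, 5, is at most the vertex count 10.

x^10 - 30x^9 + 390x^8 - 2880x^7 + 13305x^6 - 39882x^5 + 77640x^4 - 94800x^3 + 66000x^2 - 20000x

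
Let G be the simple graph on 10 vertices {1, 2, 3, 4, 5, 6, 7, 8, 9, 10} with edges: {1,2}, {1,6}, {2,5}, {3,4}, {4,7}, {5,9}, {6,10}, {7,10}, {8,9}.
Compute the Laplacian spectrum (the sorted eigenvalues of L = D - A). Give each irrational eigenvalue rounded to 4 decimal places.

With the vertex order [1, 2, 3, 4, 5, 6, 7, 8, 9, 10], the degrees are [2, 2, 1, 2, 2, 2, 2, 1, 2, 2], giving D = diag(2, 2, 1, 2, 2, 2, 2, 1, 2, 2) and L = D - A. The multiplicity of 0 as a Laplacian eigenvalue equals the number of connected components. The single zero eigenvalue shows the graph is connected. There is one zero in the spectrum, matching the 1 component.

[0, 0.0979, 0.3820, 0.8244, 1.3820, 2, 2.6180, 3.1756, 3.6180, 3.9021]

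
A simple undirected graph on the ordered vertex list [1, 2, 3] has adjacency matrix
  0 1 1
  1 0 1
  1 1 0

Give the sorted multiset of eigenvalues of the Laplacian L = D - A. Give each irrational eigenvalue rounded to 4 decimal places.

[0, 3, 3]

Reading degrees in the order [1, 2, 3] gives [2, 2, 2]; set D = diag(2, 2, 2) and form L = D - A. The multiplicity of 0 as a Laplacian eigenvalue equals the number of connected components. The single zero eigenvalue shows the graph is connected. There is one zero in the spectrum, matching the 1 component. The eigenvalues sum to 6, which equals trace(L) = 2|E|.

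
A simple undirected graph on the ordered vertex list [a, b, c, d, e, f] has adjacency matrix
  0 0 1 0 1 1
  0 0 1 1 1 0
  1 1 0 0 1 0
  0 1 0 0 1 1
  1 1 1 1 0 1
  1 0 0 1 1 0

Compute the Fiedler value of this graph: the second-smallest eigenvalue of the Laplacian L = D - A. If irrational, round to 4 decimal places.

Reading degrees in the order [a, b, c, d, e, f] gives [3, 3, 3, 3, 5, 3]; set D = diag(3, 3, 3, 3, 5, 3) and form L = D - A. Computing the eigenvalues of L and sorting gives [0, 2.3820, 2.3820, 4.6180, 4.6180, 6]. The Fiedler value lambda_2 = 2.3820 is strictly positive, so the graph is connected. By the matrix-tree theorem the graph has (1/6) * product of the nonzero eigenvalues = 121 spanning trees. The eigenvalues sum to 20, which equals trace(L) = 2|E|.

2.3820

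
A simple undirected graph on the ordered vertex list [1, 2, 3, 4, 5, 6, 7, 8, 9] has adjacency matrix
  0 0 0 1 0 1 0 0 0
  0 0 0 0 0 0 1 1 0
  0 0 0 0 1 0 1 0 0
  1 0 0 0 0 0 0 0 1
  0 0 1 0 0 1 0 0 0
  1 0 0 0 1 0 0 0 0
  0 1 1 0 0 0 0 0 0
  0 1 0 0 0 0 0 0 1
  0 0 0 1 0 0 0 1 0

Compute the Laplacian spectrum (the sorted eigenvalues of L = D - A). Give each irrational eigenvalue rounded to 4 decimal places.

Each diagonal entry of L is the vertex degree and each off-diagonal entry is -1 where an edge is present, 0 otherwise; in the order [1, 2, 3, 4, 5, 6, 7, 8, 9] the diagonal is [2, 2, 2, 2, 2, 2, 2, 2, 2]. Since every row of L sums to 0, the all-ones vector is in the kernel and 0 is an eigenvalue. The eigenvalues sum to 18, which equals trace(L) = 2|E|. By the matrix-tree theorem the graph has (1/9) * product of the nonzero eigenvalues = 9 spanning trees.

[0, 0.4679, 0.4679, 1.6527, 1.6527, 3, 3, 3.8794, 3.8794]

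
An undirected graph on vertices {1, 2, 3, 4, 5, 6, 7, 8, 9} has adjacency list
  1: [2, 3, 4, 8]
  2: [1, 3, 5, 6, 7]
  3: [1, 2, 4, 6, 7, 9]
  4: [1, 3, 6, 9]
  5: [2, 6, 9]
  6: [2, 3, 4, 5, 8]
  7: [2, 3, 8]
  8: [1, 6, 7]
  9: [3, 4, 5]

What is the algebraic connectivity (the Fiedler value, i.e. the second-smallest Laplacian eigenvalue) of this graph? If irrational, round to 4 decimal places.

Reading degrees in the order [1, 2, 3, 4, 5, 6, 7, 8, 9] gives [4, 5, 6, 4, 3, 5, 3, 3, 3]; set D = diag(4, 5, 6, 4, 3, 5, 3, 3, 3) and form L = D - A. The smallest Laplacian eigenvalue is always 0. The next one, lambda_2 = 1.8185, measures how hard the graph is to disconnect: larger values mean better connectivity.

1.8185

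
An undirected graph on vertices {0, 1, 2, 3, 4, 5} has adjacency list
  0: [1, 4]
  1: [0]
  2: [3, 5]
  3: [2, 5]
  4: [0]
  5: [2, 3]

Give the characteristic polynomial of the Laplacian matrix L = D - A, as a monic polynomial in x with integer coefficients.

Reading degrees in the order [0, 1, 2, 3, 4, 5] gives [2, 1, 2, 2, 1, 2]; set D = diag(2, 1, 2, 2, 1, 2) and form L = D - A. The eigenvalues of L are [0, 0, 1, 3, 3, 3]; the characteristic polynomial is the product of (x - lambda_i), which multiplies out to x^6 - 10x^5 + 36x^4 - 54x^3 + 27x^2. The constant term is 0 because L is singular (the all-ones vector lies in its kernel). The eigenvalues sum to 10, which equals trace(L) = 2|E|. There are 2 zeros in the spectrum, matching the 2 components.

x^6 - 10x^5 + 36x^4 - 54x^3 + 27x^2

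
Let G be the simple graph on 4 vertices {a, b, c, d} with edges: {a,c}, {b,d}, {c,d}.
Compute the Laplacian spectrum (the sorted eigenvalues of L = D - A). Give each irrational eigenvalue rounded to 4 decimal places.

With the vertex order [a, b, c, d], the degrees are [1, 1, 2, 2], giving D = diag(1, 1, 2, 2) and L = D - A. Diagonalising L (or applying a numerical eigensolver to the 4x4 matrix) gives the spectrum above.

[0, 0.5858, 2, 3.4142]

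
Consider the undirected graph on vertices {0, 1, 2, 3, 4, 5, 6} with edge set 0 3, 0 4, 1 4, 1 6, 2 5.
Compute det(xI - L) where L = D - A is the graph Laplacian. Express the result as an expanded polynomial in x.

Reading degrees in the order [0, 1, 2, 3, 4, 5, 6] gives [2, 2, 1, 1, 2, 1, 1]; set D = diag(2, 2, 1, 1, 2, 1, 1) and form L = D - A. L has integer entries, so p(x) = det(xI - L) has integer coefficients. Expanding the determinant yields x^7 - 10x^6 + 37x^5 - 62x^4 + 45x^3 - 10x^2. The coefficient of x^6 equals -trace(L) = -10, matching the sum of degrees.

x^7 - 10x^6 + 37x^5 - 62x^4 + 45x^3 - 10x^2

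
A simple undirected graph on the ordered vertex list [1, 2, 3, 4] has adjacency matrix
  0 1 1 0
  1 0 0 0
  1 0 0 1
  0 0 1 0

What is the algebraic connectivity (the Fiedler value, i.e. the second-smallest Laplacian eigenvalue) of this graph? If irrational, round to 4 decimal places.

Each diagonal entry of L is the vertex degree and each off-diagonal entry is -1 where an edge is present, 0 otherwise; in the order [1, 2, 3, 4] the diagonal is [2, 1, 2, 1]. The sorted Laplacian eigenvalues are [0, 0.5858, 2, 3.4142]; the algebraic connectivity is the second entry, 0.5858. The eigenvalues sum to 6, which equals trace(L) = 2|E|.

0.5858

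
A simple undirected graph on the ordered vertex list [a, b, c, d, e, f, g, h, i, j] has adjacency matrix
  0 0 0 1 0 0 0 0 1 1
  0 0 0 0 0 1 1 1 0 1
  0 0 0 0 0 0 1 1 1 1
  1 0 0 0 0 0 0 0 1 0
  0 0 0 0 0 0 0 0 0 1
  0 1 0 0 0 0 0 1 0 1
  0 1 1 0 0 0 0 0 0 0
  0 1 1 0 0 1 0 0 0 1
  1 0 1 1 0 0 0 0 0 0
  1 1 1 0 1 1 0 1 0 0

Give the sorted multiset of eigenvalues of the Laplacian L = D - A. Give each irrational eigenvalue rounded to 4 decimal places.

Reading degrees in the order [a, b, c, d, e, f, g, h, i, j] gives [3, 4, 4, 2, 1, 3, 2, 4, 3, 6]; set D = diag(3, 4, 4, 2, 1, 3, 2, 4, 3, 6) and form L = D - A. L is symmetric positive semidefinite, so every eigenvalue is real and nonnegative. The single zero eigenvalue shows the graph is connected. The eigenvalues sum to 32, which equals trace(L) = 2|E|.

[0, 0.6820, 0.9597, 1.9121, 3.0149, 3.5617, 4.1629, 4.7291, 5.6891, 7.2885]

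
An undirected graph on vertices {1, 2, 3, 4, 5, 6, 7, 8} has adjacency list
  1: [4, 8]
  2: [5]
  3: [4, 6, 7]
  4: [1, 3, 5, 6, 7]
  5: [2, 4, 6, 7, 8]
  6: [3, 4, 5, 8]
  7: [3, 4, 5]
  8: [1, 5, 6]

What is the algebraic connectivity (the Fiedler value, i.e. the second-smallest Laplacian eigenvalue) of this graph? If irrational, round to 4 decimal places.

With the vertex order [1, 2, 3, 4, 5, 6, 7, 8], the degrees are [2, 1, 3, 5, 5, 4, 3, 3], giving D = diag(2, 1, 3, 5, 5, 4, 3, 3) and L = D - A. The sorted Laplacian eigenvalues are [0, 0.9013, 1.5973, 2.8122, 3.5366, 4.5649, 6.0138, 6.5739]; the algebraic connectivity is the second entry, 0.9013.

0.9013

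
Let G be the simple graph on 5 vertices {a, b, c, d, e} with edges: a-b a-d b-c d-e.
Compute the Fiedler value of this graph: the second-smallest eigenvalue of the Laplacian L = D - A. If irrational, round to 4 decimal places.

Each diagonal entry of L is the vertex degree and each off-diagonal entry is -1 where an edge is present, 0 otherwise; in the order [a, b, c, d, e] the diagonal is [2, 2, 1, 2, 1]. The sorted Laplacian eigenvalues are [0, 0.3820, 1.3820, 2.6180, 3.6180]; the algebraic connectivity is the second entry, 0.3820. There is one zero in the spectrum, matching the 1 component.

0.3820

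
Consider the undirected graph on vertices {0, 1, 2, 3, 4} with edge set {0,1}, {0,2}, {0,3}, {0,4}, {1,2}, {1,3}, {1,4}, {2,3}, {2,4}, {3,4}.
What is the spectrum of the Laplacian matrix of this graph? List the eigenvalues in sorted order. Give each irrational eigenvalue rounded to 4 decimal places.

[0, 5, 5, 5, 5]

Each diagonal entry of L is the vertex degree and each off-diagonal entry is -1 where an edge is present, 0 otherwise; in the order [0, 1, 2, 3, 4] the diagonal is [4, 4, 4, 4, 4]. Since every row of L sums to 0, the all-ones vector is in the kernel and 0 is an eigenvalue. The eigenvalues sum to 20, which equals trace(L) = 2|E|.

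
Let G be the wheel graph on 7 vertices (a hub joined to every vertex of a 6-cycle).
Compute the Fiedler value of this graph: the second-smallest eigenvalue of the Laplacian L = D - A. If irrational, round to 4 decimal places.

2

The graph has 7 vertices and degree multiset [6, 3, 3, 3, 3, 3, 3]; D is the diagonal matrix of degrees and L = D - A. The smallest Laplacian eigenvalue is always 0. The next one, lambda_2 = 2, measures how hard the graph is to disconnect: larger values mean better connectivity. There is one zero in the spectrum, matching the 1 component.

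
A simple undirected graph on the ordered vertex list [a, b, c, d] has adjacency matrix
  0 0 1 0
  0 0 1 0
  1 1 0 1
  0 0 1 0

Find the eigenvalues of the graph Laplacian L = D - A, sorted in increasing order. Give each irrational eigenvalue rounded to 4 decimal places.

Each diagonal entry of L is the vertex degree and each off-diagonal entry is -1 where an edge is present, 0 otherwise; in the order [a, b, c, d] the diagonal is [1, 1, 3, 1]. Since every row of L sums to 0, the all-ones vector is in the kernel and 0 is an eigenvalue. The single zero eigenvalue shows the graph is connected. By the matrix-tree theorem the graph has (1/4) * product of the nonzero eigenvalues = 1 spanning tree. The eigenvalues sum to 6, which equals trace(L) = 2|E|.

[0, 1, 1, 4]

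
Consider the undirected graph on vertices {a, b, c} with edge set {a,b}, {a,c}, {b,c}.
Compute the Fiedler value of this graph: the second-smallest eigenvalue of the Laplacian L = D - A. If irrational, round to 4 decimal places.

Each diagonal entry of L is the vertex degree and each off-diagonal entry is -1 where an edge is present, 0 otherwise; in the order [a, b, c] the diagonal is [2, 2, 2]. Computing the eigenvalues of L and sorting gives [0, 3, 3]. The Fiedler value lambda_2 = 3 is strictly positive, so the graph is connected. By the matrix-tree theorem the graph has (1/3) * product of the nonzero eigenvalues = 3 spanning trees.

3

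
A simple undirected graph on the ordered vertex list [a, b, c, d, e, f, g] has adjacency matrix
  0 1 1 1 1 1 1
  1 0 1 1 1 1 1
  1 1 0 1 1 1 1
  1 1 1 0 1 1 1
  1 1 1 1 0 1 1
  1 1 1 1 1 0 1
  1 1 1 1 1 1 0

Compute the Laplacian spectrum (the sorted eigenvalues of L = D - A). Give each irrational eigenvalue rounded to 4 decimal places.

[0, 7, 7, 7, 7, 7, 7]

Reading degrees in the order [a, b, c, d, e, f, g] gives [6, 6, 6, 6, 6, 6, 6]; set D = diag(6, 6, 6, 6, 6, 6, 6) and form L = D - A. L is symmetric positive semidefinite, so every eigenvalue is real and nonnegative. The single zero eigenvalue shows the graph is connected. There is one zero in the spectrum, matching the 1 component.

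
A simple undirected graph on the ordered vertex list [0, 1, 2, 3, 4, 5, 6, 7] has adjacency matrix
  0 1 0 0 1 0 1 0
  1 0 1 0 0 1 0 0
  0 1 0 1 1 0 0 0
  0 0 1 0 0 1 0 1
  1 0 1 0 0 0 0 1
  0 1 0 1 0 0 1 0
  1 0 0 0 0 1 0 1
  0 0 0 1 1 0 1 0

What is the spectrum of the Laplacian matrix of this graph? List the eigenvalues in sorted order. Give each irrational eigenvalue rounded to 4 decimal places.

[0, 2, 2, 2, 4, 4, 4, 6]

Reading degrees in the order [0, 1, 2, 3, 4, 5, 6, 7] gives [3, 3, 3, 3, 3, 3, 3, 3]; set D = diag(3, 3, 3, 3, 3, 3, 3, 3) and form L = D - A. The multiplicity of 0 as a Laplacian eigenvalue equals the number of connected components. The eigenvalues sum to 24, which equals trace(L) = 2|E|. There is one zero in the spectrum, matching the 1 component.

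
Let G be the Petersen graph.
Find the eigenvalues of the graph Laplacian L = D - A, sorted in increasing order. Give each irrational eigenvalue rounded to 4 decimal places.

The graph has 10 vertices and degree multiset [3, 3, 3, 3, 3, 3, 3, 3, 3, 3]; D is the diagonal matrix of degrees and L = D - A. L is symmetric positive semidefinite, so every eigenvalue is real and nonnegative. The largest eigenvalue, 5, is at most the vertex count 10.

[0, 2, 2, 2, 2, 2, 5, 5, 5, 5]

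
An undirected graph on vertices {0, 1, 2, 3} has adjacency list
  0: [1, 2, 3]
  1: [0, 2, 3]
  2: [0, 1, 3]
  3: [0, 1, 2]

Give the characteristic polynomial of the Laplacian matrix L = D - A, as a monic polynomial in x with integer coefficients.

x^4 - 12x^3 + 48x^2 - 64x

Each diagonal entry of L is the vertex degree and each off-diagonal entry is -1 where an edge is present, 0 otherwise; in the order [0, 1, 2, 3] the diagonal is [3, 3, 3, 3]. L has integer entries, so p(x) = det(xI - L) has integer coefficients. Expanding the determinant yields x^4 - 12x^3 + 48x^2 - 64x. The constant term is 0 because L is singular (the all-ones vector lies in its kernel). By the matrix-tree theorem the graph has (1/4) * product of the nonzero eigenvalues = 16 spanning trees.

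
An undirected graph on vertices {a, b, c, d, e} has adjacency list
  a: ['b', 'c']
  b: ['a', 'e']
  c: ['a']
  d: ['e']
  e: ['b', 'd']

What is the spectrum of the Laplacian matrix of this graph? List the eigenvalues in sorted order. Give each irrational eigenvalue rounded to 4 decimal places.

Each diagonal entry of L is the vertex degree and each off-diagonal entry is -1 where an edge is present, 0 otherwise; in the order [a, b, c, d, e] the diagonal is [2, 2, 1, 1, 2]. Diagonalising L (or applying a numerical eigensolver to the 5x5 matrix) gives the spectrum above. There is one zero in the spectrum, matching the 1 component.

[0, 0.3820, 1.3820, 2.6180, 3.6180]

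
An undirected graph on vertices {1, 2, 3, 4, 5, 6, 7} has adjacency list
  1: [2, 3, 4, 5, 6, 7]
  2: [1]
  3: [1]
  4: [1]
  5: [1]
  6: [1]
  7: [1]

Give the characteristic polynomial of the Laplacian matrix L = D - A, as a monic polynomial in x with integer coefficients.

With the vertex order [1, 2, 3, 4, 5, 6, 7], the degrees are [6, 1, 1, 1, 1, 1, 1], giving D = diag(6, 1, 1, 1, 1, 1, 1) and L = D - A. L has integer entries, so p(x) = det(xI - L) has integer coefficients. Expanding the determinant yields x^7 - 12x^6 + 45x^5 - 80x^4 + 75x^3 - 36x^2 + 7x. The coefficient of x^6 equals -trace(L) = -12, matching the sum of degrees. There is one zero in the spectrum, matching the 1 component.

x^7 - 12x^6 + 45x^5 - 80x^4 + 75x^3 - 36x^2 + 7x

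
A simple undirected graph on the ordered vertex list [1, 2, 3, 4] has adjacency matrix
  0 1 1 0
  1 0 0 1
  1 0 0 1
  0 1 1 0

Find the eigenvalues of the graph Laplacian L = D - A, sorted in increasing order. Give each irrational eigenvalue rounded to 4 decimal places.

[0, 2, 2, 4]

With the vertex order [1, 2, 3, 4], the degrees are [2, 2, 2, 2], giving D = diag(2, 2, 2, 2) and L = D - A. Since every row of L sums to 0, the all-ones vector is in the kernel and 0 is an eigenvalue. The single zero eigenvalue shows the graph is connected. By the matrix-tree theorem the graph has (1/4) * product of the nonzero eigenvalues = 4 spanning trees.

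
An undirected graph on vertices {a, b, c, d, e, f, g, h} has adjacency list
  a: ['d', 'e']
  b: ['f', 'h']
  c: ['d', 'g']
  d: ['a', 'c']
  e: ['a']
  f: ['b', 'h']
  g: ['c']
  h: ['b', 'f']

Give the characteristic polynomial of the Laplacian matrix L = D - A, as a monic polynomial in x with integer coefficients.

x^8 - 14x^7 + 78x^6 - 218x^5 + 314x^4 - 210x^3 + 45x^2

Reading degrees in the order [a, b, c, d, e, f, g, h] gives [2, 2, 2, 2, 1, 2, 1, 2]; set D = diag(2, 2, 2, 2, 1, 2, 1, 2) and form L = D - A. Computing det(xI - L) by cofactor expansion (or equivalently via sum-over-permutations) gives x^8 - 14x^7 + 78x^6 - 218x^5 + 314x^4 - 210x^3 + 45x^2. The coefficient of x^7 equals -trace(L) = -14, matching the sum of degrees. The largest eigenvalue, 3.6180, is at most the vertex count 8.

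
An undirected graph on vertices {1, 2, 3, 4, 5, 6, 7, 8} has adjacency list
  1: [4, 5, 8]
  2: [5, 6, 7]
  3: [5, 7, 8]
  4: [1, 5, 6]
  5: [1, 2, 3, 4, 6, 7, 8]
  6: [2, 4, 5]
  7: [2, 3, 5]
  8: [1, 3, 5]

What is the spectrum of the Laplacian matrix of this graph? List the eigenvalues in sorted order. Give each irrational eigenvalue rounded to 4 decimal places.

[0, 1.7530, 1.7530, 3.4450, 3.4450, 4.8019, 4.8019, 8]

With the vertex order [1, 2, 3, 4, 5, 6, 7, 8], the degrees are [3, 3, 3, 3, 7, 3, 3, 3], giving D = diag(3, 3, 3, 3, 7, 3, 3, 3) and L = D - A. L is symmetric positive semidefinite, so every eigenvalue is real and nonnegative. The single zero eigenvalue shows the graph is connected.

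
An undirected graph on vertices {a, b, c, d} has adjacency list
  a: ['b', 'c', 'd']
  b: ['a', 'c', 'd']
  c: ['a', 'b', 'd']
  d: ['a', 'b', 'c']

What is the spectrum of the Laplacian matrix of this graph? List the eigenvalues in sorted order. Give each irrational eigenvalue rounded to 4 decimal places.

[0, 4, 4, 4]

Each diagonal entry of L is the vertex degree and each off-diagonal entry is -1 where an edge is present, 0 otherwise; in the order [a, b, c, d] the diagonal is [3, 3, 3, 3]. L is symmetric positive semidefinite, so every eigenvalue is real and nonnegative. By the matrix-tree theorem the graph has (1/4) * product of the nonzero eigenvalues = 16 spanning trees. The eigenvalues sum to 12, which equals trace(L) = 2|E|.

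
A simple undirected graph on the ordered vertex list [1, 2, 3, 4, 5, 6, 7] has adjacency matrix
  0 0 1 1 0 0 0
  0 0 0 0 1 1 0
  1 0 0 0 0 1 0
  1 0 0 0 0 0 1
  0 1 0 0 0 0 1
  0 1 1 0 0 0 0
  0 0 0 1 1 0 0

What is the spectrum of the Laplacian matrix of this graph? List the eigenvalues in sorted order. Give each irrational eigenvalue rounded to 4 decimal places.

[0, 0.7530, 0.7530, 2.4450, 2.4450, 3.8019, 3.8019]

With the vertex order [1, 2, 3, 4, 5, 6, 7], the degrees are [2, 2, 2, 2, 2, 2, 2], giving D = diag(2, 2, 2, 2, 2, 2, 2) and L = D - A. Diagonalising L (or applying a numerical eigensolver to the 7x7 matrix) gives the spectrum above. The largest eigenvalue, 3.8019, is at most the vertex count 7. The eigenvalues sum to 14, which equals trace(L) = 2|E|.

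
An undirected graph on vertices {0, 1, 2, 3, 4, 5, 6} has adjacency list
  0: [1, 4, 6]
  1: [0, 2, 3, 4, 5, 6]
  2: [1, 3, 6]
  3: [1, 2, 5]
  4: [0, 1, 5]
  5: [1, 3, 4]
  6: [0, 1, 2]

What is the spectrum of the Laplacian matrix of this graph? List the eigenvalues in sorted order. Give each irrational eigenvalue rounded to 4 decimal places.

With the vertex order [0, 1, 2, 3, 4, 5, 6], the degrees are [3, 6, 3, 3, 3, 3, 3], giving D = diag(3, 6, 3, 3, 3, 3, 3) and L = D - A. Since every row of L sums to 0, the all-ones vector is in the kernel and 0 is an eigenvalue. The single zero eigenvalue shows the graph is connected. The eigenvalues sum to 24, which equals trace(L) = 2|E|.

[0, 2, 2, 4, 4, 5, 7]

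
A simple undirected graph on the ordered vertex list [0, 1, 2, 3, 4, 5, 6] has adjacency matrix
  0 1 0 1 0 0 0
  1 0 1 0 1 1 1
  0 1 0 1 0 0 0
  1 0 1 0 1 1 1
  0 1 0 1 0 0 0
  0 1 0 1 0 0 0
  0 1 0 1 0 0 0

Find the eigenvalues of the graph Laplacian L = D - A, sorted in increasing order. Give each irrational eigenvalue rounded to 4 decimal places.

Reading degrees in the order [0, 1, 2, 3, 4, 5, 6] gives [2, 5, 2, 5, 2, 2, 2]; set D = diag(2, 5, 2, 5, 2, 2, 2) and form L = D - A. Since every row of L sums to 0, the all-ones vector is in the kernel and 0 is an eigenvalue. The single zero eigenvalue shows the graph is connected. The eigenvalues sum to 20, which equals trace(L) = 2|E|.

[0, 2, 2, 2, 2, 5, 7]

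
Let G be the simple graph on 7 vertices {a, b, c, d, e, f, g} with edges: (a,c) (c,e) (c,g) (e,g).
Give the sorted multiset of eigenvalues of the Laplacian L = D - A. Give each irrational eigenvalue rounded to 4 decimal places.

[0, 0, 0, 0, 1, 3, 4]

With the vertex order [a, b, c, d, e, f, g], the degrees are [1, 0, 3, 0, 2, 0, 2], giving D = diag(1, 0, 3, 0, 2, 0, 2) and L = D - A. The multiplicity of 0 as a Laplacian eigenvalue equals the number of connected components. The 4 zero eigenvalues correspond to the 4 connected components. The eigenvalues sum to 8, which equals trace(L) = 2|E|.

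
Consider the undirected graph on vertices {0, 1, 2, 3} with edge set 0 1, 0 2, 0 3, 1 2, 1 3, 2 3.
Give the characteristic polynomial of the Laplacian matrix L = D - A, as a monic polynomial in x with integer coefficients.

x^4 - 12x^3 + 48x^2 - 64x

Each diagonal entry of L is the vertex degree and each off-diagonal entry is -1 where an edge is present, 0 otherwise; in the order [0, 1, 2, 3] the diagonal is [3, 3, 3, 3]. L has integer entries, so p(x) = det(xI - L) has integer coefficients. Expanding the determinant yields x^4 - 12x^3 + 48x^2 - 64x. The coefficient of x^3 equals -trace(L) = -12, matching the sum of degrees. The largest eigenvalue, 4, is at most the vertex count 4.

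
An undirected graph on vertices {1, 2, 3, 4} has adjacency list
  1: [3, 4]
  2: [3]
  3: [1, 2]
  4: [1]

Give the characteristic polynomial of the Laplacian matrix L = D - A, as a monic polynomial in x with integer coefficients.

With the vertex order [1, 2, 3, 4], the degrees are [2, 1, 2, 1], giving D = diag(2, 1, 2, 1) and L = D - A. L has integer entries, so p(x) = det(xI - L) has integer coefficients. Expanding the determinant yields x^4 - 6x^3 + 10x^2 - 4x. The coefficient of x^3 equals -trace(L) = -6, matching the sum of degrees. By the matrix-tree theorem the graph has (1/4) * product of the nonzero eigenvalues = 1 spanning tree.

x^4 - 6x^3 + 10x^2 - 4x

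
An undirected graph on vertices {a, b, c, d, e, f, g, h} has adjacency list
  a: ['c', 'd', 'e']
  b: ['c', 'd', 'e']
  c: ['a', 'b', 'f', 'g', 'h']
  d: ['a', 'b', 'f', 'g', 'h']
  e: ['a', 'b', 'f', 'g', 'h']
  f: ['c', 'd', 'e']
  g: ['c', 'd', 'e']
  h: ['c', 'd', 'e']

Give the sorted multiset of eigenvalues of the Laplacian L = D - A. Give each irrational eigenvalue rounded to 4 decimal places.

With the vertex order [a, b, c, d, e, f, g, h], the degrees are [3, 3, 5, 5, 5, 3, 3, 3], giving D = diag(3, 3, 5, 5, 5, 3, 3, 3) and L = D - A. L is symmetric positive semidefinite, so every eigenvalue is real and nonnegative. The eigenvalues sum to 30, which equals trace(L) = 2|E|. The largest eigenvalue, 8, is at most the vertex count 8.

[0, 3, 3, 3, 3, 5, 5, 8]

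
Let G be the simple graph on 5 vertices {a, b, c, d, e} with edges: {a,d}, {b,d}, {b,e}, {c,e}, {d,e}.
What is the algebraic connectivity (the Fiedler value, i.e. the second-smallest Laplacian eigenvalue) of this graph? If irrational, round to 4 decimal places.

Each diagonal entry of L is the vertex degree and each off-diagonal entry is -1 where an edge is present, 0 otherwise; in the order [a, b, c, d, e] the diagonal is [1, 2, 1, 3, 3]. The smallest Laplacian eigenvalue is always 0. The next one, lambda_2 = 0.6972, measures how hard the graph is to disconnect: larger values mean better connectivity. By the matrix-tree theorem the graph has (1/5) * product of the nonzero eigenvalues = 3 spanning trees.

0.6972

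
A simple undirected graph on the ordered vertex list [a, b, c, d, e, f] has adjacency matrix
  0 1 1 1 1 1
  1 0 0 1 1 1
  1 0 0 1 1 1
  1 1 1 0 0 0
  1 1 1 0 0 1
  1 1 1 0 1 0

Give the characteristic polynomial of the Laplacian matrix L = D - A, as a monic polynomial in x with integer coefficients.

x^6 - 24x^5 + 227x^4 - 1056x^3 + 2412x^2 - 2160x

With the vertex order [a, b, c, d, e, f], the degrees are [5, 4, 4, 3, 4, 4], giving D = diag(5, 4, 4, 3, 4, 4) and L = D - A. The eigenvalues of L are [0, 3, 4, 5, 6, 6]; the characteristic polynomial is the product of (x - lambda_i), which multiplies out to x^6 - 24x^5 + 227x^4 - 1056x^3 + 2412x^2 - 2160x. The coefficient of x^5 equals -trace(L) = -24, matching the sum of degrees. The eigenvalues sum to 24, which equals trace(L) = 2|E|.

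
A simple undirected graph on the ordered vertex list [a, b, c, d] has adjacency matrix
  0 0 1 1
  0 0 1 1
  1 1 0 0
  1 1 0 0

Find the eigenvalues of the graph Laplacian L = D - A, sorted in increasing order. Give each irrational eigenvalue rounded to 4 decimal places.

Each diagonal entry of L is the vertex degree and each off-diagonal entry is -1 where an edge is present, 0 otherwise; in the order [a, b, c, d] the diagonal is [2, 2, 2, 2]. The multiplicity of 0 as a Laplacian eigenvalue equals the number of connected components.

[0, 2, 2, 4]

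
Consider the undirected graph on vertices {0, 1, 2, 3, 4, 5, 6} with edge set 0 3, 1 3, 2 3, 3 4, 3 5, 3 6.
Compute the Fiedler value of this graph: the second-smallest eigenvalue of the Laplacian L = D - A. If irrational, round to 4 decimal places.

Each diagonal entry of L is the vertex degree and each off-diagonal entry is -1 where an edge is present, 0 otherwise; in the order [0, 1, 2, 3, 4, 5, 6] the diagonal is [1, 1, 1, 6, 1, 1, 1]. The smallest Laplacian eigenvalue is always 0. The next one, lambda_2 = 1, measures how hard the graph is to disconnect: larger values mean better connectivity. The eigenvalues sum to 12, which equals trace(L) = 2|E|. There is one zero in the spectrum, matching the 1 component.

1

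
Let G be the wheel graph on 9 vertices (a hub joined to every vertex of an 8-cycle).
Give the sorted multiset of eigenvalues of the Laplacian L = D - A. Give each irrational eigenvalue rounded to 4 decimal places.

The graph has 9 vertices and degree multiset [8, 3, 3, 3, 3, 3, 3, 3, 3]; D is the diagonal matrix of degrees and L = D - A. Since every row of L sums to 0, the all-ones vector is in the kernel and 0 is an eigenvalue. There is one zero in the spectrum, matching the 1 component.

[0, 1.5858, 1.5858, 3, 3, 4.4142, 4.4142, 5, 9]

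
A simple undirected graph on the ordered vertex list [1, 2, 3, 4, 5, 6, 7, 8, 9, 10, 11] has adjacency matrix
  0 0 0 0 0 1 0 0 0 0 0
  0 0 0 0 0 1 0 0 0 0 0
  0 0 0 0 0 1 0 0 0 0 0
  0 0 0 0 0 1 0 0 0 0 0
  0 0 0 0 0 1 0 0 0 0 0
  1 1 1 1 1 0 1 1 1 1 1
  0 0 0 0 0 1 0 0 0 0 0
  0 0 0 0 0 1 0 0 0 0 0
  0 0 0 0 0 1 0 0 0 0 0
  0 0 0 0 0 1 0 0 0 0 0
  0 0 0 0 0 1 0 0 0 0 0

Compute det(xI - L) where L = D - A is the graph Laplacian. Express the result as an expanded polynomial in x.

x^11 - 20x^10 + 135x^9 - 480x^8 + 1050x^7 - 1512x^6 + 1470x^5 - 960x^4 + 405x^3 - 100x^2 + 11x

Reading degrees in the order [1, 2, 3, 4, 5, 6, 7, 8, 9, 10, 11] gives [1, 1, 1, 1, 1, 10, 1, 1, 1, 1, 1]; set D = diag(1, 1, 1, 1, 1, 10, 1, 1, 1, 1, 1) and form L = D - A. The eigenvalues of L are [0, 1, 1, 1, 1, 1, 1, 1, 1, 1, 11]; the characteristic polynomial is the product of (x - lambda_i), which multiplies out to x^11 - 20x^10 + 135x^9 - 480x^8 + 1050x^7 - 1512x^6 + 1470x^5 - 960x^4 + 405x^3 - 100x^2 + 11x. The coefficient of x^10 equals -trace(L) = -20, matching the sum of degrees. The eigenvalues sum to 20, which equals trace(L) = 2|E|.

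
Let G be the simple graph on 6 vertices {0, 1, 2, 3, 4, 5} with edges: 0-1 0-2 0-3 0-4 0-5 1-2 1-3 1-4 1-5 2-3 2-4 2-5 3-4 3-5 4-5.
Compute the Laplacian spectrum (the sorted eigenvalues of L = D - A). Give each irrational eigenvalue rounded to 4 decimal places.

[0, 6, 6, 6, 6, 6]

With the vertex order [0, 1, 2, 3, 4, 5], the degrees are [5, 5, 5, 5, 5, 5], giving D = diag(5, 5, 5, 5, 5, 5) and L = D - A. L is symmetric positive semidefinite, so every eigenvalue is real and nonnegative. By the matrix-tree theorem the graph has (1/6) * product of the nonzero eigenvalues = 1296 spanning trees. The largest eigenvalue, 6, is at most the vertex count 6.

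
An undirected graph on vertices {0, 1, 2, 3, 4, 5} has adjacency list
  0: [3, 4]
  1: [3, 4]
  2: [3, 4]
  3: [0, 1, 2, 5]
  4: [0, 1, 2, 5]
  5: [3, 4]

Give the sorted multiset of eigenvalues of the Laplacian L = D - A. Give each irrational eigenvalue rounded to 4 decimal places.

With the vertex order [0, 1, 2, 3, 4, 5], the degrees are [2, 2, 2, 4, 4, 2], giving D = diag(2, 2, 2, 4, 4, 2) and L = D - A. The multiplicity of 0 as a Laplacian eigenvalue equals the number of connected components. The single zero eigenvalue shows the graph is connected. By the matrix-tree theorem the graph has (1/6) * product of the nonzero eigenvalues = 32 spanning trees.

[0, 2, 2, 2, 4, 6]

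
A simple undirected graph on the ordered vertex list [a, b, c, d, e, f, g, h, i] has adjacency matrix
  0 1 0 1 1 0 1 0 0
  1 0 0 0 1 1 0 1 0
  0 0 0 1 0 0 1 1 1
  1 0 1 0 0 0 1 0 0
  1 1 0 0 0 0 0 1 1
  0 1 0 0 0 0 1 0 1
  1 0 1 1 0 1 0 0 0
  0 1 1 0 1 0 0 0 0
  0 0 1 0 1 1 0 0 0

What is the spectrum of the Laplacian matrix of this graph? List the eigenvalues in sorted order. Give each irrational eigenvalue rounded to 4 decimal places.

[0, 1.8032, 2.2245, 2.7294, 3.3619, 4.6381, 5.2706, 5.7755, 6.1968]

Reading degrees in the order [a, b, c, d, e, f, g, h, i] gives [4, 4, 4, 3, 4, 3, 4, 3, 3]; set D = diag(4, 4, 4, 3, 4, 3, 4, 3, 3) and form L = D - A. L is symmetric positive semidefinite, so every eigenvalue is real and nonnegative. The single zero eigenvalue shows the graph is connected.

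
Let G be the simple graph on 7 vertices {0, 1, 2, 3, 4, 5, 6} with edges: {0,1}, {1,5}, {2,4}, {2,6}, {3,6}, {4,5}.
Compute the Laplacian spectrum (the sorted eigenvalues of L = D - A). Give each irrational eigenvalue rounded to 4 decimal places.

Each diagonal entry of L is the vertex degree and each off-diagonal entry is -1 where an edge is present, 0 otherwise; in the order [0, 1, 2, 3, 4, 5, 6] the diagonal is [1, 2, 2, 1, 2, 2, 2]. L is symmetric positive semidefinite, so every eigenvalue is real and nonnegative. The single zero eigenvalue shows the graph is connected. The eigenvalues sum to 12, which equals trace(L) = 2|E|.

[0, 0.1981, 0.7530, 1.5550, 2.4450, 3.2470, 3.8019]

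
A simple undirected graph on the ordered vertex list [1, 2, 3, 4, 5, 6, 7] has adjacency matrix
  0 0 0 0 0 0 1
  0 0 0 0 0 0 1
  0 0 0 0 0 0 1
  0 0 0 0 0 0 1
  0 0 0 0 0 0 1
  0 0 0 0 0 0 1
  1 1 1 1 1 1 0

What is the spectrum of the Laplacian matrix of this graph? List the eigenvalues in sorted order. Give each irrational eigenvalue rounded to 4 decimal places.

[0, 1, 1, 1, 1, 1, 7]

Reading degrees in the order [1, 2, 3, 4, 5, 6, 7] gives [1, 1, 1, 1, 1, 1, 6]; set D = diag(1, 1, 1, 1, 1, 1, 6) and form L = D - A. L is symmetric positive semidefinite, so every eigenvalue is real and nonnegative. By the matrix-tree theorem the graph has (1/7) * product of the nonzero eigenvalues = 1 spanning tree. The eigenvalues sum to 12, which equals trace(L) = 2|E|.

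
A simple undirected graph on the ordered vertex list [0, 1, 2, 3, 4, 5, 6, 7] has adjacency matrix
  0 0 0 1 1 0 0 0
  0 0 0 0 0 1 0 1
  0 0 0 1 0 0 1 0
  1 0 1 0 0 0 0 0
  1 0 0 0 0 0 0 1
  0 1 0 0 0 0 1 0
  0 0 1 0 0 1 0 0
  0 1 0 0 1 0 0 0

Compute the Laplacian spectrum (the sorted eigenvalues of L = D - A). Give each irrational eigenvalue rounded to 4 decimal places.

With the vertex order [0, 1, 2, 3, 4, 5, 6, 7], the degrees are [2, 2, 2, 2, 2, 2, 2, 2], giving D = diag(2, 2, 2, 2, 2, 2, 2, 2) and L = D - A. L is symmetric positive semidefinite, so every eigenvalue is real and nonnegative. There is one zero in the spectrum, matching the 1 component.

[0, 0.5858, 0.5858, 2, 2, 3.4142, 3.4142, 4]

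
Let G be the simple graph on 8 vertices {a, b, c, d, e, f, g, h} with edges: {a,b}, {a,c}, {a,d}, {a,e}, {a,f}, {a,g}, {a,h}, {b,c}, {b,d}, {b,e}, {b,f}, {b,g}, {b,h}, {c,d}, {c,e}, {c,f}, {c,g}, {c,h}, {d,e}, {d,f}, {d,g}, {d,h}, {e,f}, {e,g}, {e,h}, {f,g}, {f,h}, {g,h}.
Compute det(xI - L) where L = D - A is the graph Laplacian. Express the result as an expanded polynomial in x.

x^8 - 56x^7 + 1344x^6 - 17920x^5 + 143360x^4 - 688128x^3 + 1835008x^2 - 2097152x

Each diagonal entry of L is the vertex degree and each off-diagonal entry is -1 where an edge is present, 0 otherwise; in the order [a, b, c, d, e, f, g, h] the diagonal is [7, 7, 7, 7, 7, 7, 7, 7]. Computing det(xI - L) by cofactor expansion (or equivalently via sum-over-permutations) gives x^8 - 56x^7 + 1344x^6 - 17920x^5 + 143360x^4 - 688128x^3 + 1835008x^2 - 2097152x. Since p(0) = det(-L) = 0, x divides p(x). The eigenvalues sum to 56, which equals trace(L) = 2|E|. By the matrix-tree theorem the graph has (1/8) * product of the nonzero eigenvalues = 262144 spanning trees.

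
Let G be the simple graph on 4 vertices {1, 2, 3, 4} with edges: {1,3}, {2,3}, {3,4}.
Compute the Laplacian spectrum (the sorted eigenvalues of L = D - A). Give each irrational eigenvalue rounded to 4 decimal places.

[0, 1, 1, 4]

With the vertex order [1, 2, 3, 4], the degrees are [1, 1, 3, 1], giving D = diag(1, 1, 3, 1) and L = D - A. The multiplicity of 0 as a Laplacian eigenvalue equals the number of connected components. The single zero eigenvalue shows the graph is connected. There is one zero in the spectrum, matching the 1 component. By the matrix-tree theorem the graph has (1/4) * product of the nonzero eigenvalues = 1 spanning tree.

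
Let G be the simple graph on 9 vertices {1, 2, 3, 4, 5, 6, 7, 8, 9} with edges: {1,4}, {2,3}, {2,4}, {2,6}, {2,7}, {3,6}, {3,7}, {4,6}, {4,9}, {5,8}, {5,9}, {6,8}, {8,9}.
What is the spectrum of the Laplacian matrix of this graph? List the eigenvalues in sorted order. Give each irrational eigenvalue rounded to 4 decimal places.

[0, 0.6538, 0.7833, 2.4507, 3.2574, 3.5640, 4.0734, 5.3519, 5.8656]

With the vertex order [1, 2, 3, 4, 5, 6, 7, 8, 9], the degrees are [1, 4, 3, 4, 2, 4, 2, 3, 3], giving D = diag(1, 4, 3, 4, 2, 4, 2, 3, 3) and L = D - A. Since every row of L sums to 0, the all-ones vector is in the kernel and 0 is an eigenvalue.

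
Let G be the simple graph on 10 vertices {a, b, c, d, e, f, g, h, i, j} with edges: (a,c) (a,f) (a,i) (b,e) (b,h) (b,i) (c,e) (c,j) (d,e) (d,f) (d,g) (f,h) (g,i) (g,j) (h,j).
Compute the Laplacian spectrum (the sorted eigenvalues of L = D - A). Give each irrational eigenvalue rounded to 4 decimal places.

[0, 2, 2, 2, 2, 2, 5, 5, 5, 5]

Reading degrees in the order [a, b, c, d, e, f, g, h, i, j] gives [3, 3, 3, 3, 3, 3, 3, 3, 3, 3]; set D = diag(3, 3, 3, 3, 3, 3, 3, 3, 3, 3) and form L = D - A. L is symmetric positive semidefinite, so every eigenvalue is real and nonnegative. The largest eigenvalue, 5, is at most the vertex count 10. The eigenvalues sum to 30, which equals trace(L) = 2|E|.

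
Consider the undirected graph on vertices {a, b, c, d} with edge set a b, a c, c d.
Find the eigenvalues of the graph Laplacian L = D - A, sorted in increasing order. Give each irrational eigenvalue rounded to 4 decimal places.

[0, 0.5858, 2, 3.4142]

Reading degrees in the order [a, b, c, d] gives [2, 1, 2, 1]; set D = diag(2, 1, 2, 1) and form L = D - A. Diagonalising L (or applying a numerical eigensolver to the 4x4 matrix) gives the spectrum above. The single zero eigenvalue shows the graph is connected. The eigenvalues sum to 6, which equals trace(L) = 2|E|. There is one zero in the spectrum, matching the 1 component.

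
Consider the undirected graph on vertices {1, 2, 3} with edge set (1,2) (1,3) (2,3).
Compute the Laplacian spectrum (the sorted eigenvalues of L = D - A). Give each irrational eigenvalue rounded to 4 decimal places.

With the vertex order [1, 2, 3], the degrees are [2, 2, 2], giving D = diag(2, 2, 2) and L = D - A. Diagonalising L (or applying a numerical eigensolver to the 3x3 matrix) gives the spectrum above. The single zero eigenvalue shows the graph is connected. By the matrix-tree theorem the graph has (1/3) * product of the nonzero eigenvalues = 3 spanning trees.

[0, 3, 3]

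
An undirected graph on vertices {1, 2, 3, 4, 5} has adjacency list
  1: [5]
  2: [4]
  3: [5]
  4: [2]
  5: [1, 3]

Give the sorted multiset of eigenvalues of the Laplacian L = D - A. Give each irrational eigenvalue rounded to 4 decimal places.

[0, 0, 1, 2, 3]

Each diagonal entry of L is the vertex degree and each off-diagonal entry is -1 where an edge is present, 0 otherwise; in the order [1, 2, 3, 4, 5] the diagonal is [1, 1, 1, 1, 2]. L is symmetric positive semidefinite, so every eigenvalue is real and nonnegative. The 2 zero eigenvalues correspond to the 2 connected components. The largest eigenvalue, 3, is at most the vertex count 5.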